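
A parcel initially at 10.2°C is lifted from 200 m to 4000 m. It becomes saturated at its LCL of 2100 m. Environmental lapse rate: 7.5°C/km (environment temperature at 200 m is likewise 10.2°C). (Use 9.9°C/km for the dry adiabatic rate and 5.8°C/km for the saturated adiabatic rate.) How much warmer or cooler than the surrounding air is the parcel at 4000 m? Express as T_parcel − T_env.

Parcel:
  From 200 m to 2100 m (dry): cools by 9.9 × 1.9 = 18.81°C, giving -8.61°C.
  From 2100 m to 4000 m (saturated): cools by 5.8 × 1.9 = 11.02°C, giving -19.63°C.
Environment:
  From 200 m to 4000 m (environment): cools by 7.5 × 3.8 = 28.5°C, giving -18.3°C.
T_parcel − T_env = -19.63 − (-18.3) = -1.33°C

-1.33°C (parcel cooler than environment)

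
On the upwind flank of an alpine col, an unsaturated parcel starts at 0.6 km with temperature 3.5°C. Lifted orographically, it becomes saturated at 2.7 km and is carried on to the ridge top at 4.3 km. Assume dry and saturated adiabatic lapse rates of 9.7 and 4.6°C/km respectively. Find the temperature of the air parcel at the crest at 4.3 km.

600 → 2700 m (dry, 9.7°C/km): ΔT = -9.7 × 2.1 = -20.37°C → T = -16.87°C
2700 → 4300 m (saturated, 4.6°C/km): ΔT = -4.6 × 1.6 = -7.36°C → T = -24.23°C

-24.23°C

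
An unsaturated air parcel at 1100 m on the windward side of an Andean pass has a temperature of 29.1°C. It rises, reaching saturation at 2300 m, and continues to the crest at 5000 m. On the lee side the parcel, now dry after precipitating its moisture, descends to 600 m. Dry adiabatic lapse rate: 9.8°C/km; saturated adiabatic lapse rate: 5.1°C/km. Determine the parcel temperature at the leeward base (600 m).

1100–2300 m, dry: Δz = 1.2 km ⇒ ΔT = -11.76°C; T = 17.34°C
2300–5000 m, saturated: Δz = 2.7 km ⇒ ΔT = -13.77°C; T = 3.57°C
5000–600 m, dry descent: Δz = 4.4 km ⇒ ΔT = +43.12°C; T = 46.69°C

46.69°C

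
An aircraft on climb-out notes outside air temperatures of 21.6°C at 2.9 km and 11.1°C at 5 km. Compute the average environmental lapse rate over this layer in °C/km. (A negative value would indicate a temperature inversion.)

5°C/km

Γ = −ΔT/Δz = (21.6 − 11.1) / (5000 − 2900) m
  = 10.5°C / 2.1 km = 5°C/km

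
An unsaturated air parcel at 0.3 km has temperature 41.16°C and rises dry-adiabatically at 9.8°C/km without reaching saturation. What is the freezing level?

Height above start = (41.16 − 0) / 9.8 = 4.2 km
Altitude = 300 m + 4200 m = 4500 m

4.5 km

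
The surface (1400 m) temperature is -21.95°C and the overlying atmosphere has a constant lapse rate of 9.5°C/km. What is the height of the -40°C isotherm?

3300 m

Height above start = (-21.95 − (-40)) / 9.5 = 1.9 km
Altitude = 1400 m + 1900 m = 3300 m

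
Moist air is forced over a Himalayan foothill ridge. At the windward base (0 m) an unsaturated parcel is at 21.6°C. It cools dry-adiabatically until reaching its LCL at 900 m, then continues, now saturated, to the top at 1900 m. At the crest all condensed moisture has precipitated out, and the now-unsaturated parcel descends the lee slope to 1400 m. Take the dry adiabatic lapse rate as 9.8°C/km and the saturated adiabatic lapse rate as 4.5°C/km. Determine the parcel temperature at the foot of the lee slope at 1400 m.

13.18°C

Dry to 900 m: -9.8 × 0.9 km = -8.82°C, so T = 12.78°C.
Saturated to 1900 m: -4.5 × 1 km = -4.5°C, so T = 8.28°C.
Dry descent to 1400 m: +9.8 × 0.5 km = +4.9°C, so T = 13.18°C.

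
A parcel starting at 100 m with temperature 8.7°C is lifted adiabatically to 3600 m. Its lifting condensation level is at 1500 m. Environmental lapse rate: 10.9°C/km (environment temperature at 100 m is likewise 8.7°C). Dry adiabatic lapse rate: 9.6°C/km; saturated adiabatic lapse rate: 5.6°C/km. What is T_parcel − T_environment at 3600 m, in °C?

+12.95°C (parcel warmer than environment)

Parcel:
  From 100 m to 1500 m (dry): cools by 9.6 × 1.4 = 13.44°C, giving -4.74°C.
  From 1500 m to 3600 m (saturated): cools by 5.6 × 2.1 = 11.76°C, giving -16.5°C.
Environment:
  From 100 m to 3600 m (environment): cools by 10.9 × 3.5 = 38.15°C, giving -29.45°C.
T_parcel − T_env = -16.5 − (-29.45) = +12.95°C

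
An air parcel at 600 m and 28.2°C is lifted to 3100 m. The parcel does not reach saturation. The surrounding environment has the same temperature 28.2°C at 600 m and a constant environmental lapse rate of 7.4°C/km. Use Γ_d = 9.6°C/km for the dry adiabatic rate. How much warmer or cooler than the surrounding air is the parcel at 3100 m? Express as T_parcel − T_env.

-5.5°C (parcel cooler than environment)

Parcel:
  600 → 3100 m (dry, 9.6°C/km): ΔT = -9.6 × 2.5 = -24°C → T = 4.2°C
Environment:
  600 → 3100 m (environment, 7.4°C/km): ΔT = -7.4 × 2.5 = -18.5°C → T = 9.7°C
T_parcel − T_env = 4.2 − 9.7 = -5.5°C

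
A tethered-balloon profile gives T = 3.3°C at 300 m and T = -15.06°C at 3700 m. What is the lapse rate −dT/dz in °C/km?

5.4°C/km

Γ = −ΔT/Δz = (3.3 − (-15.06)) / (3700 − 300) m
  = 18.36°C / 3.4 km = 5.4°C/km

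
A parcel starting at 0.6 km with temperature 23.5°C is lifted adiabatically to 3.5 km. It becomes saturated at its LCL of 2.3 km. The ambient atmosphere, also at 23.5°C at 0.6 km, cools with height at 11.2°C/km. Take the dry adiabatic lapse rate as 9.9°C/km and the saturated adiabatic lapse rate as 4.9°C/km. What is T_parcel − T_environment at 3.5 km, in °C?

+9.77°C (parcel warmer than environment)

Parcel:
  600–2300 m, dry: Δz = 1.7 km ⇒ ΔT = -16.83°C; T = 6.67°C
  2300–3500 m, saturated: Δz = 1.2 km ⇒ ΔT = -5.88°C; T = 0.79°C
Environment:
  600–3500 m, environment: Δz = 2.9 km ⇒ ΔT = -32.48°C; T = -8.98°C
T_parcel − T_env = 0.79 − (-8.98) = +9.77°C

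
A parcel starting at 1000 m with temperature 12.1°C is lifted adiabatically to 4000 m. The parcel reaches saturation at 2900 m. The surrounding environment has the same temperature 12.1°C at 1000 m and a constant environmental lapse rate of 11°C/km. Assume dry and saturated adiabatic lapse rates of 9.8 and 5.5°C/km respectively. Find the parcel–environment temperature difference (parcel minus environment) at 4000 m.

+8.33°C (parcel warmer than environment)

Parcel:
  Dry to 2900 m: -9.8 × 1.9 km = -18.62°C, so T = -6.52°C.
  Saturated to 4000 m: -5.5 × 1.1 km = -6.05°C, so T = -12.57°C.
Environment:
  Environment to 4000 m: -11 × 3 km = -33°C, so T = -20.9°C.
T_parcel − T_env = -12.57 − (-20.9) = +8.33°C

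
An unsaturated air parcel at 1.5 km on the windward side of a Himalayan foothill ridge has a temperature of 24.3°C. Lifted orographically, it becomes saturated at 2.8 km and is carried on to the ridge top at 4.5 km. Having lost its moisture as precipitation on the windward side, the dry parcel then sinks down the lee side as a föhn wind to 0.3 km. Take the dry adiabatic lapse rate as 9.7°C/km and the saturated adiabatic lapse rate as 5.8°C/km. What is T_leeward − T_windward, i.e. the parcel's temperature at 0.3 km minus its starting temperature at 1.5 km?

From 1500 m to 2800 m (dry): cools by 9.7 × 1.3 = 12.61°C, giving 11.69°C.
From 2800 m to 4500 m (saturated): cools by 5.8 × 1.7 = 9.86°C, giving 1.83°C.
From 4500 m to 300 m (dry descent): warms by 9.7 × 4.2 = 40.74°C, giving 42.57°C.
Net change vs windward start: 42.57 − 24.3 = +18.27°C

+18.27°C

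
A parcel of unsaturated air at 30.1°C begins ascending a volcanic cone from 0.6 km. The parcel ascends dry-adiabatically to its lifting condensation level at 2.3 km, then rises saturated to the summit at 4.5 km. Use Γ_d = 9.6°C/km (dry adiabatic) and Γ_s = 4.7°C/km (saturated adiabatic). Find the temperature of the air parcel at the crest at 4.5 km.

600–2300 m, dry: Δz = 1.7 km ⇒ ΔT = -16.32°C; T = 13.78°C
2300–4500 m, saturated: Δz = 2.2 km ⇒ ΔT = -10.34°C; T = 3.44°C

3.44°C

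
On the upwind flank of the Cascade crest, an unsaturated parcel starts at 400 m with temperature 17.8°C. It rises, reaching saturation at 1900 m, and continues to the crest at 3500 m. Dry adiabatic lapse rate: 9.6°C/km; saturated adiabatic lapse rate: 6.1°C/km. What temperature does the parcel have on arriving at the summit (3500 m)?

400 → 1900 m (dry, 9.6°C/km): ΔT = -9.6 × 1.5 = -14.4°C → T = 3.4°C
1900 → 3500 m (saturated, 6.1°C/km): ΔT = -6.1 × 1.6 = -9.76°C → T = -6.36°C

-6.36°C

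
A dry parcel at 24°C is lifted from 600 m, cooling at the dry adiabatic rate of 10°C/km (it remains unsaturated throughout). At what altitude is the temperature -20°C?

5000 m

Height above start = (24 − (-20)) / 10 = 4.4 km
Altitude = 600 m + 4400 m = 5000 m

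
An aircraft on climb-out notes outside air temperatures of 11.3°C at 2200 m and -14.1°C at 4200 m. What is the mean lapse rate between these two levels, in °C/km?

Γ = −ΔT/Δz = (11.3 − (-14.1)) / (4200 − 2200) m
  = 25.4°C / 2 km = 12.7°C/km

12.7°C/km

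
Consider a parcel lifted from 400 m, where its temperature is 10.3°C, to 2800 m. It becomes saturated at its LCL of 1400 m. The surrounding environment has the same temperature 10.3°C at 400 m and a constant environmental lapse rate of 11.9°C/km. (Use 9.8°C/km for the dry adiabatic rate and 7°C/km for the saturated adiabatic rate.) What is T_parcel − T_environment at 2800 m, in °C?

+8.96°C (parcel warmer than environment)

Parcel:
  400–1400 m, dry: Δz = 1 km ⇒ ΔT = -9.8°C; T = 0.5°C
  1400–2800 m, saturated: Δz = 1.4 km ⇒ ΔT = -9.8°C; T = -9.3°C
Environment:
  400–2800 m, environment: Δz = 2.4 km ⇒ ΔT = -28.56°C; T = -18.26°C
T_parcel − T_env = -9.3 − (-18.26) = +8.96°C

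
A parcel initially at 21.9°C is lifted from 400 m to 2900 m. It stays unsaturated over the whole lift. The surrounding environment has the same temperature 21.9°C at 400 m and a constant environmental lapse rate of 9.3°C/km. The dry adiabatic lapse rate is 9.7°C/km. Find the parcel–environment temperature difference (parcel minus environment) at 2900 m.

-1°C (parcel cooler than environment)

Parcel:
  From 400 m to 2900 m (dry): cools by 9.7 × 2.5 = 24.25°C, giving -2.35°C.
Environment:
  From 400 m to 2900 m (environment): cools by 9.3 × 2.5 = 23.25°C, giving -1.35°C.
T_parcel − T_env = -2.35 − (-1.35) = -1°C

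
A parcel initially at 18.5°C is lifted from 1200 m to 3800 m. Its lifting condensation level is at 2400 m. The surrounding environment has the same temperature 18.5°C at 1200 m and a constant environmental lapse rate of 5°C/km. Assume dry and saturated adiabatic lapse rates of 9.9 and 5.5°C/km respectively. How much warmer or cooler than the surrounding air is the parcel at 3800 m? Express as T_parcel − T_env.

-6.58°C (parcel cooler than environment)

Parcel:
  From 1200 m to 2400 m (dry): cools by 9.9 × 1.2 = 11.88°C, giving 6.62°C.
  From 2400 m to 3800 m (saturated): cools by 5.5 × 1.4 = 7.7°C, giving -1.08°C.
Environment:
  From 1200 m to 3800 m (environment): cools by 5 × 2.6 = 13°C, giving 5.5°C.
T_parcel − T_env = -1.08 − 5.5 = -6.58°C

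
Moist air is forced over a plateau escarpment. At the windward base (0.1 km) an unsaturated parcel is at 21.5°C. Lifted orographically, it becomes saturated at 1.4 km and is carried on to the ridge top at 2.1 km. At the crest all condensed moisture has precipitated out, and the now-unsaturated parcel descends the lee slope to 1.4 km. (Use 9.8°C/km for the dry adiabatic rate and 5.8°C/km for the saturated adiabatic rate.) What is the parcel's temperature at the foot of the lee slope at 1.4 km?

11.56°C

100–1400 m, dry: Δz = 1.3 km ⇒ ΔT = -12.74°C; T = 8.76°C
1400–2100 m, saturated: Δz = 0.7 km ⇒ ΔT = -4.06°C; T = 4.7°C
2100–1400 m, dry descent: Δz = 0.7 km ⇒ ΔT = +6.86°C; T = 11.56°C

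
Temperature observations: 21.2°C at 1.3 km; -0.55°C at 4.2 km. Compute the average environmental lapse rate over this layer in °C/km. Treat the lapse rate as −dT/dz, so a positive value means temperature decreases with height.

Γ = −ΔT/Δz = (21.2 − (-0.55)) / (4200 − 1300) m
  = 21.75°C / 2.9 km = 7.5°C/km

7.5°C/km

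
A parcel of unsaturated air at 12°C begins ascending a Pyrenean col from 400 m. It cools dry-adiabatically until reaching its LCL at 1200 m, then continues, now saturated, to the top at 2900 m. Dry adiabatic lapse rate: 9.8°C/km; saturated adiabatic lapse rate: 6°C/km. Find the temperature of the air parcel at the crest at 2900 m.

Dry to 1200 m: -9.8 × 0.8 km = -7.84°C, so T = 4.16°C.
Saturated to 2900 m: -6 × 1.7 km = -10.2°C, so T = -6.04°C.

-6.04°C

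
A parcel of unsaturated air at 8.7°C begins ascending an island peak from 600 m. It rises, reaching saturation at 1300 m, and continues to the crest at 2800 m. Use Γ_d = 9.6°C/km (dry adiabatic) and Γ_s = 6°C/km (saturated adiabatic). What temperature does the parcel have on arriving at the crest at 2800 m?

600 → 1300 m (dry, 9.6°C/km): ΔT = -9.6 × 0.7 = -6.72°C → T = 1.98°C
1300 → 2800 m (saturated, 6°C/km): ΔT = -6 × 1.5 = -9°C → T = -7.02°C

-7.02°C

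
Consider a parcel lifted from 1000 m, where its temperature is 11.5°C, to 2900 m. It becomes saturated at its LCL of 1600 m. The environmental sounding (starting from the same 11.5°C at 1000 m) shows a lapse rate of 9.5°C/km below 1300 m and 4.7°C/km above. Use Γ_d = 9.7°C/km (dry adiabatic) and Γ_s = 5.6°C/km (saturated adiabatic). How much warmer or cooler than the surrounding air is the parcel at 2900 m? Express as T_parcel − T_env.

Parcel:
  Dry to 1600 m: -9.7 × 0.6 km = -5.82°C, so T = 5.68°C.
  Saturated to 2900 m: -5.6 × 1.3 km = -7.28°C, so T = -1.6°C.
Environment:
  Environment, lower layer to 1300 m: -9.5 × 0.3 km = -2.85°C, so T = 8.65°C.
  Environment, upper layer to 2900 m: -4.7 × 1.6 km = -7.52°C, so T = 1.13°C.
T_parcel − T_env = -1.6 − 1.13 = -2.73°C

-2.73°C (parcel cooler than environment)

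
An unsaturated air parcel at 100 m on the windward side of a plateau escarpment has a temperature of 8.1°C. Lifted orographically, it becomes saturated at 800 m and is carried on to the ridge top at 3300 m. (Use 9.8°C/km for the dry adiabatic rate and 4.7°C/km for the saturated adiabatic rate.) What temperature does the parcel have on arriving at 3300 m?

-10.51°C

100–800 m, dry: Δz = 0.7 km ⇒ ΔT = -6.86°C; T = 1.24°C
800–3300 m, saturated: Δz = 2.5 km ⇒ ΔT = -11.75°C; T = -10.51°C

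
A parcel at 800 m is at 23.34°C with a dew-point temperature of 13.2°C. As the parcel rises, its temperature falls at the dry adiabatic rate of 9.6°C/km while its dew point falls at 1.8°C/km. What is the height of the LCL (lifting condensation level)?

2100 m

T and T_d converge at 9.6 − 1.8 = 7.8°C per km
Height above start = (23.34 − 13.2) / 7.8 = 1.3 km
LCL altitude = 800 m + 1300 m = 2100 m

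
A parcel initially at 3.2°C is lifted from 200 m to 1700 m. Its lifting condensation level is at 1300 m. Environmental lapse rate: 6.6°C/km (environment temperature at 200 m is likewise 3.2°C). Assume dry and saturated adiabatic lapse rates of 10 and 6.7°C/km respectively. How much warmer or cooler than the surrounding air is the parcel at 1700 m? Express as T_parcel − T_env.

-3.78°C (parcel cooler than environment)

Parcel:
  200 → 1300 m (dry, 10°C/km): ΔT = -10 × 1.1 = -11°C → T = -7.8°C
  1300 → 1700 m (saturated, 6.7°C/km): ΔT = -6.7 × 0.4 = -2.68°C → T = -10.48°C
Environment:
  200 → 1700 m (environment, 6.6°C/km): ΔT = -6.6 × 1.5 = -9.9°C → T = -6.7°C
T_parcel − T_env = -10.48 − (-6.7) = -3.78°C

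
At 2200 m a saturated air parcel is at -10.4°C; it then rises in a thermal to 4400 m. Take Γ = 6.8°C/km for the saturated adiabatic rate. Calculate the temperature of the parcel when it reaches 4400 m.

-25.36°C

2200 → 4400 m (saturated adiabatic, 6.8°C/km): ΔT = -6.8 × 2.2 = -14.96°C → T = -25.36°C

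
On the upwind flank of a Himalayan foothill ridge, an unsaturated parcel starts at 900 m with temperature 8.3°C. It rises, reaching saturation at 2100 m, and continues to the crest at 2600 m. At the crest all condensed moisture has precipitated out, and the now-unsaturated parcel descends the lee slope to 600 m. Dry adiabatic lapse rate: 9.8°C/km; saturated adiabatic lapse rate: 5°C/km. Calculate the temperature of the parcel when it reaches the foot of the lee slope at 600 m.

13.64°C

900 → 2100 m (dry, 9.8°C/km): ΔT = -9.8 × 1.2 = -11.76°C → T = -3.46°C
2100 → 2600 m (saturated, 5°C/km): ΔT = -5 × 0.5 = -2.5°C → T = -5.96°C
2600 → 600 m (dry descent, 9.8°C/km): ΔT = +9.8 × 2 = +19.6°C → T = 13.64°C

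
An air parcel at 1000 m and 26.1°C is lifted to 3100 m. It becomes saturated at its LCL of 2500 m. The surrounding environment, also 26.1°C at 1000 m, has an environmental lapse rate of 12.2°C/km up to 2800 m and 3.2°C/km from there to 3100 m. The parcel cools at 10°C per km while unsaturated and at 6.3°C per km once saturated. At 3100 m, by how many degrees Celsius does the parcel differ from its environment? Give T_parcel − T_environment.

Parcel:
  From 1000 m to 2500 m (dry): cools by 10 × 1.5 = 15°C, giving 11.1°C.
  From 2500 m to 3100 m (saturated): cools by 6.3 × 0.6 = 3.78°C, giving 7.32°C.
Environment:
  From 1000 m to 2800 m (environment, lower layer): cools by 12.2 × 1.8 = 21.96°C, giving 4.14°C.
  From 2800 m to 3100 m (environment, upper layer): cools by 3.2 × 0.3 = 0.96°C, giving 3.18°C.
T_parcel − T_env = 7.32 − 3.18 = +4.14°C

+4.14°C (parcel warmer than environment)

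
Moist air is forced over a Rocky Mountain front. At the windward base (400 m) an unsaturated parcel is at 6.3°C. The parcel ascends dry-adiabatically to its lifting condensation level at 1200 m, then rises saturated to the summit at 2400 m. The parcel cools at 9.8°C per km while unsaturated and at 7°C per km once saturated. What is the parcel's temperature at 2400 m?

Dry to 1200 m: -9.8 × 0.8 km = -7.84°C, so T = -1.54°C.
Saturated to 2400 m: -7 × 1.2 km = -8.4°C, so T = -9.94°C.

-9.94°C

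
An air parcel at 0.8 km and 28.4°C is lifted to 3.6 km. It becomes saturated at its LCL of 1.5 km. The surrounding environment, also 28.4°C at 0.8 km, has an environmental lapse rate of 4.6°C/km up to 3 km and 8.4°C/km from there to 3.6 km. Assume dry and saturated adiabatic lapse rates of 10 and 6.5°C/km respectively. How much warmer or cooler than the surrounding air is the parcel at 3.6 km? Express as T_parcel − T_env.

Parcel:
  800–1500 m, dry: Δz = 0.7 km ⇒ ΔT = -7°C; T = 21.4°C
  1500–3600 m, saturated: Δz = 2.1 km ⇒ ΔT = -13.65°C; T = 7.75°C
Environment:
  800–3000 m, environment, lower layer: Δz = 2.2 km ⇒ ΔT = -10.12°C; T = 18.28°C
  3000–3600 m, environment, upper layer: Δz = 0.6 km ⇒ ΔT = -5.04°C; T = 13.24°C
T_parcel − T_env = 7.75 − 13.24 = -5.49°C

-5.49°C (parcel cooler than environment)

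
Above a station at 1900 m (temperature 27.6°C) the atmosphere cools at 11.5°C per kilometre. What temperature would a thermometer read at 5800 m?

-17.25°C

1900 → 5800 m (environmental, 11.5°C/km): ΔT = -11.5 × 3.9 = -44.85°C → T = -17.25°C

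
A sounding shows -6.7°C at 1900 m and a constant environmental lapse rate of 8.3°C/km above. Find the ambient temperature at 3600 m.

From 1900 m to 3600 m (environmental): cools by 8.3 × 1.7 = 14.11°C, giving -20.81°C.

-20.81°C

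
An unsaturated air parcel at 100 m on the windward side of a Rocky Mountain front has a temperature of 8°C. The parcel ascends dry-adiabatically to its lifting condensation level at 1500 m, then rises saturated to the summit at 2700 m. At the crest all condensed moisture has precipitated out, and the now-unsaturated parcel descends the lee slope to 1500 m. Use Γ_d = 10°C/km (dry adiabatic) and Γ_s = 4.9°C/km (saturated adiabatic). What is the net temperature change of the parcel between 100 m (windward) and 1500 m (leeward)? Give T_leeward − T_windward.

100–1500 m, dry: Δz = 1.4 km ⇒ ΔT = -14°C; T = -6°C
1500–2700 m, saturated: Δz = 1.2 km ⇒ ΔT = -5.88°C; T = -11.88°C
2700–1500 m, dry descent: Δz = 1.2 km ⇒ ΔT = +12°C; T = 0.12°C
Net change vs windward start: 0.12 − 8 = -7.88°C

-7.88°C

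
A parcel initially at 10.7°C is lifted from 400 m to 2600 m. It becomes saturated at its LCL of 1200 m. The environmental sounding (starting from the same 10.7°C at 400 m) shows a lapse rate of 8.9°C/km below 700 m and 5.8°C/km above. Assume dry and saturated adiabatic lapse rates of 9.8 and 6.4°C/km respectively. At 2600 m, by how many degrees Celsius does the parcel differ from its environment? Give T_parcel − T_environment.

-3.11°C (parcel cooler than environment)

Parcel:
  400–1200 m, dry: Δz = 0.8 km ⇒ ΔT = -7.84°C; T = 2.86°C
  1200–2600 m, saturated: Δz = 1.4 km ⇒ ΔT = -8.96°C; T = -6.1°C
Environment:
  400–700 m, environment, lower layer: Δz = 0.3 km ⇒ ΔT = -2.67°C; T = 8.03°C
  700–2600 m, environment, upper layer: Δz = 1.9 km ⇒ ΔT = -11.02°C; T = -2.99°C
T_parcel − T_env = -6.1 − (-2.99) = -3.11°C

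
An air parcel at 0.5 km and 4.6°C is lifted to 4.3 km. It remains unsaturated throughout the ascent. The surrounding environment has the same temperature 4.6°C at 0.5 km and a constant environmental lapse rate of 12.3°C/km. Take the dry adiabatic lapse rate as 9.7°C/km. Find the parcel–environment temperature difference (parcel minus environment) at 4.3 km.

Parcel:
  500 → 4300 m (dry, 9.7°C/km): ΔT = -9.7 × 3.8 = -36.86°C → T = -32.26°C
Environment:
  500 → 4300 m (environment, 12.3°C/km): ΔT = -12.3 × 3.8 = -46.74°C → T = -42.14°C
T_parcel − T_env = -32.26 − (-42.14) = +9.88°C

+9.88°C (parcel warmer than environment)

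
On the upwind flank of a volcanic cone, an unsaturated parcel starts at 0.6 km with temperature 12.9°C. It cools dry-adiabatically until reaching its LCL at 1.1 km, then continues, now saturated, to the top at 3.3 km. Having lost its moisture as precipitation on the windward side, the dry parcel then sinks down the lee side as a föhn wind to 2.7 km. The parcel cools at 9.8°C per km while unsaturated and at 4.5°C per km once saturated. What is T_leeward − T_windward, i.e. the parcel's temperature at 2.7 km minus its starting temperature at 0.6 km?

From 600 m to 1100 m (dry): cools by 9.8 × 0.5 = 4.9°C, giving 8°C.
From 1100 m to 3300 m (saturated): cools by 4.5 × 2.2 = 9.9°C, giving -1.9°C.
From 3300 m to 2700 m (dry descent): warms by 9.8 × 0.6 = 5.88°C, giving 3.98°C.
Net change vs windward start: 3.98 − 12.9 = -8.92°C

-8.92°C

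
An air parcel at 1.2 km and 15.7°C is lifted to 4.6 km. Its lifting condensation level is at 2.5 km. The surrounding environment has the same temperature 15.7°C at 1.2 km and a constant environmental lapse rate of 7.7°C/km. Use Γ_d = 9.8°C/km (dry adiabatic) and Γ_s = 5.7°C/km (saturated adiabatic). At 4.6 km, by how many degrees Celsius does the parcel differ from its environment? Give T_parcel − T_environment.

Parcel:
  From 1200 m to 2500 m (dry): cools by 9.8 × 1.3 = 12.74°C, giving 2.96°C.
  From 2500 m to 4600 m (saturated): cools by 5.7 × 2.1 = 11.97°C, giving -9.01°C.
Environment:
  From 1200 m to 4600 m (environment): cools by 7.7 × 3.4 = 26.18°C, giving -10.48°C.
T_parcel − T_env = -9.01 − (-10.48) = +1.47°C

+1.47°C (parcel warmer than environment)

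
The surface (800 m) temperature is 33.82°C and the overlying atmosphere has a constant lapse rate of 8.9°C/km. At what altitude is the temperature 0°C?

4600 m

Height above start = (33.82 − 0) / 8.9 = 3.8 km
Altitude = 800 m + 3800 m = 4600 m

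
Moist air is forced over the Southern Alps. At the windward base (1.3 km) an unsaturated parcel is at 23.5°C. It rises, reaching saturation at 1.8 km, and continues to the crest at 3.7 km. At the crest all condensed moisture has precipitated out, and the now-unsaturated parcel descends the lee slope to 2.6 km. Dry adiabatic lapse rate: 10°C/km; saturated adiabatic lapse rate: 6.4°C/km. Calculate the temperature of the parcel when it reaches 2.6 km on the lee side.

17.34°C

From 1300 m to 1800 m (dry): cools by 10 × 0.5 = 5°C, giving 18.5°C.
From 1800 m to 3700 m (saturated): cools by 6.4 × 1.9 = 12.16°C, giving 6.34°C.
From 3700 m to 2600 m (dry descent): warms by 10 × 1.1 = 11°C, giving 17.34°C.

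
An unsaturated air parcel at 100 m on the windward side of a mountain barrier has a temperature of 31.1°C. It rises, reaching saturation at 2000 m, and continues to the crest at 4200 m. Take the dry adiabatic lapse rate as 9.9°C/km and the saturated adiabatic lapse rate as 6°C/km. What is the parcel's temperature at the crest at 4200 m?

-0.91°C

100 → 2000 m (dry, 9.9°C/km): ΔT = -9.9 × 1.9 = -18.81°C → T = 12.29°C
2000 → 4200 m (saturated, 6°C/km): ΔT = -6 × 2.2 = -13.2°C → T = -0.91°C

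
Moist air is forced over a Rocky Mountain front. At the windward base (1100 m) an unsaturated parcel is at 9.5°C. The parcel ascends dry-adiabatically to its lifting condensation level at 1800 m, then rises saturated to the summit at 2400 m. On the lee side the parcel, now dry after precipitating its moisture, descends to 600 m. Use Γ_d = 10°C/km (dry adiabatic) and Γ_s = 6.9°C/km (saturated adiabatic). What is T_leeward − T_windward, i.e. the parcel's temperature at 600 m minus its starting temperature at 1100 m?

Dry to 1800 m: -10 × 0.7 km = -7°C, so T = 2.5°C.
Saturated to 2400 m: -6.9 × 0.6 km = -4.14°C, so T = -1.64°C.
Dry descent to 600 m: +10 × 1.8 km = +18°C, so T = 16.36°C.
Net change vs windward start: 16.36 − 9.5 = +6.86°C

+6.86°C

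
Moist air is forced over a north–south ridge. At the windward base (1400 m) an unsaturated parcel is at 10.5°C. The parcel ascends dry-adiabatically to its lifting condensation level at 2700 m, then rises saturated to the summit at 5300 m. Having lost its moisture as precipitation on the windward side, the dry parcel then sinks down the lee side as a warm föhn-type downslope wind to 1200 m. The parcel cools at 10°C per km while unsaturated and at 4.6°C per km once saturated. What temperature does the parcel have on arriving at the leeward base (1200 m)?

1400–2700 m, dry: Δz = 1.3 km ⇒ ΔT = -13°C; T = -2.5°C
2700–5300 m, saturated: Δz = 2.6 km ⇒ ΔT = -11.96°C; T = -14.46°C
5300–1200 m, dry descent: Δz = 4.1 km ⇒ ΔT = +41°C; T = 26.54°C

26.54°C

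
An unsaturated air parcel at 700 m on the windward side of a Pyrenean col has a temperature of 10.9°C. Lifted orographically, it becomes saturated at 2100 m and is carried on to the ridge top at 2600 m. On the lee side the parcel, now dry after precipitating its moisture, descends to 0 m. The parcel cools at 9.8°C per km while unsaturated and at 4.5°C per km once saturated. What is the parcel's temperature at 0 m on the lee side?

From 700 m to 2100 m (dry): cools by 9.8 × 1.4 = 13.72°C, giving -2.82°C.
From 2100 m to 2600 m (saturated): cools by 4.5 × 0.5 = 2.25°C, giving -5.07°C.
From 2600 m to 0 m (dry descent): warms by 9.8 × 2.6 = 25.48°C, giving 20.41°C.

20.41°C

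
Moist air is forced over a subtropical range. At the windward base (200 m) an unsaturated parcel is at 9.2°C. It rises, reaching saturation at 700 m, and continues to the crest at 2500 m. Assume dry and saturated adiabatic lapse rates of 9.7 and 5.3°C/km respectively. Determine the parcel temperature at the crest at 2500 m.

From 200 m to 700 m (dry): cools by 9.7 × 0.5 = 4.85°C, giving 4.35°C.
From 700 m to 2500 m (saturated): cools by 5.3 × 1.8 = 9.54°C, giving -5.19°C.

-5.19°C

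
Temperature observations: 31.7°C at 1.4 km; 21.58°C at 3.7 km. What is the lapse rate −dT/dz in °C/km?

4.4°C/km

Γ = −ΔT/Δz = (31.7 − 21.58) / (3700 − 1400) m
  = 10.12°C / 2.3 km = 4.4°C/km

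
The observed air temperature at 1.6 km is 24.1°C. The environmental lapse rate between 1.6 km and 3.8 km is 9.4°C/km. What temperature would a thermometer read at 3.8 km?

3.42°C

Environmental to 3800 m: -9.4 × 2.2 km = -20.68°C, so T = 3.42°C.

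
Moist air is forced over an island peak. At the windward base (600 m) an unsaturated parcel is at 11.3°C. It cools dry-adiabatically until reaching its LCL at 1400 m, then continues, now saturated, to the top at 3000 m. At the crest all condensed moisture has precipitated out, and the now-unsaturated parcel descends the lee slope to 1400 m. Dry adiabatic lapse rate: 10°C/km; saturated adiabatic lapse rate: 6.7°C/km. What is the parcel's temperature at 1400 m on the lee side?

Dry to 1400 m: -10 × 0.8 km = -8°C, so T = 3.3°C.
Saturated to 3000 m: -6.7 × 1.6 km = -10.72°C, so T = -7.42°C.
Dry descent to 1400 m: +10 × 1.6 km = +16°C, so T = 8.58°C.

8.58°C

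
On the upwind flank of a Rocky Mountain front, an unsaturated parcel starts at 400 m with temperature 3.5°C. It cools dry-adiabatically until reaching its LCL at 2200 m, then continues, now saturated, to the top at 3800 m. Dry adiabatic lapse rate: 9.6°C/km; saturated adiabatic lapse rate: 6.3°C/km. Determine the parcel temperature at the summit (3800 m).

400–2200 m, dry: Δz = 1.8 km ⇒ ΔT = -17.28°C; T = -13.78°C
2200–3800 m, saturated: Δz = 1.6 km ⇒ ΔT = -10.08°C; T = -23.86°C

-23.86°C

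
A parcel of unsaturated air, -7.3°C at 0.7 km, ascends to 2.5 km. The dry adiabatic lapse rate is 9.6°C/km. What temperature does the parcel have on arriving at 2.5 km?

-24.58°C

700–2500 m, dry adiabatic: Δz = 1.8 km ⇒ ΔT = -17.28°C; T = -24.58°C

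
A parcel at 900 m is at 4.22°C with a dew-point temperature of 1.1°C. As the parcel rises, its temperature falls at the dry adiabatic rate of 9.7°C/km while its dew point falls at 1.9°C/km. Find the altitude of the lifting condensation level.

1300 m

T and T_d converge at 9.7 − 1.9 = 7.8°C per km
Height above start = (4.22 − 1.1) / 7.8 = 0.4 km
LCL altitude = 900 m + 400 m = 1300 m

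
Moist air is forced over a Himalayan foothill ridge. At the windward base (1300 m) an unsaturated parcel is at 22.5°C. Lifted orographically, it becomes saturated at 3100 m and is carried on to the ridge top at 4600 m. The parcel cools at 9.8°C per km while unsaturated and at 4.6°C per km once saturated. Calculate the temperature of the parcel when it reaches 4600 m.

-2.04°C

1300–3100 m, dry: Δz = 1.8 km ⇒ ΔT = -17.64°C; T = 4.86°C
3100–4600 m, saturated: Δz = 1.5 km ⇒ ΔT = -6.9°C; T = -2.04°C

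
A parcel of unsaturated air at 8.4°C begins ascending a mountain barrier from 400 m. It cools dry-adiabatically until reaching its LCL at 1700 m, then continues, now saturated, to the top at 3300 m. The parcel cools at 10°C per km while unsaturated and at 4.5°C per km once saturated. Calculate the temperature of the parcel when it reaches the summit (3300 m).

-11.8°C

From 400 m to 1700 m (dry): cools by 10 × 1.3 = 13°C, giving -4.6°C.
From 1700 m to 3300 m (saturated): cools by 4.5 × 1.6 = 7.2°C, giving -11.8°C.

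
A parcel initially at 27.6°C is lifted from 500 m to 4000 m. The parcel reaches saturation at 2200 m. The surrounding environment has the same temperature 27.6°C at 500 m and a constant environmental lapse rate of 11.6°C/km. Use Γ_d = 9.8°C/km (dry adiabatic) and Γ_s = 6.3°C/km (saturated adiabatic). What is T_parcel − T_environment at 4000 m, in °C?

Parcel:
  500 → 2200 m (dry, 9.8°C/km): ΔT = -9.8 × 1.7 = -16.66°C → T = 10.94°C
  2200 → 4000 m (saturated, 6.3°C/km): ΔT = -6.3 × 1.8 = -11.34°C → T = -0.4°C
Environment:
  500 → 4000 m (environment, 11.6°C/km): ΔT = -11.6 × 3.5 = -40.6°C → T = -13°C
T_parcel − T_env = -0.4 − (-13) = +12.6°C

+12.6°C (parcel warmer than environment)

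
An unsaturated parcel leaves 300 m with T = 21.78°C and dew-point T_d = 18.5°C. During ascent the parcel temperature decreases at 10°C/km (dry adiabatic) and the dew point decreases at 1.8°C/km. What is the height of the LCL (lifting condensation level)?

T and T_d converge at 10 − 1.8 = 8.2°C per km
Height above start = (21.78 − 18.5) / 8.2 = 0.4 km
LCL altitude = 300 m + 400 m = 700 m

700 m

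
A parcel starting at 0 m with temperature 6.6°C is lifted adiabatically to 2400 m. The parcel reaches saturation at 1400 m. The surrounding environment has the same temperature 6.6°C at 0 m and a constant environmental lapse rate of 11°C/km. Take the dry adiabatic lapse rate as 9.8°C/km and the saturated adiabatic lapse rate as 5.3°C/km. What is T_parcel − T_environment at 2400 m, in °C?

Parcel:
  0–1400 m, dry: Δz = 1.4 km ⇒ ΔT = -13.72°C; T = -7.12°C
  1400–2400 m, saturated: Δz = 1 km ⇒ ΔT = -5.3°C; T = -12.42°C
Environment:
  0–2400 m, environment: Δz = 2.4 km ⇒ ΔT = -26.4°C; T = -19.8°C
T_parcel − T_env = -12.42 − (-19.8) = +7.38°C

+7.38°C (parcel warmer than environment)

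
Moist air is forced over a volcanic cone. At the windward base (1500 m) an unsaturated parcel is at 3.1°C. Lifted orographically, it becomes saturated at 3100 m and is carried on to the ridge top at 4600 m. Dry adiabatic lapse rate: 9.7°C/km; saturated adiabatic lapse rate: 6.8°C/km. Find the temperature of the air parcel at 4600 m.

-22.62°C

1500 → 3100 m (dry, 9.7°C/km): ΔT = -9.7 × 1.6 = -15.52°C → T = -12.42°C
3100 → 4600 m (saturated, 6.8°C/km): ΔT = -6.8 × 1.5 = -10.2°C → T = -22.62°C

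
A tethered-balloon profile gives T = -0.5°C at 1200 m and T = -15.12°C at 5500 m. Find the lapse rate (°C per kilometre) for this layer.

Γ = −ΔT/Δz = (-0.5 − (-15.12)) / (5500 − 1200) m
  = 14.62°C / 4.3 km = 3.4°C/km

3.4°C/km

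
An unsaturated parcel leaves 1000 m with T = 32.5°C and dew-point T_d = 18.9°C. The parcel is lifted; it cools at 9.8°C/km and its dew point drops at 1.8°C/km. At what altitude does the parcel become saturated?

2700 m

T and T_d converge at 9.8 − 1.8 = 8°C per km
Height above start = (32.5 − 18.9) / 8 = 1.7 km
LCL altitude = 1000 m + 1700 m = 2700 m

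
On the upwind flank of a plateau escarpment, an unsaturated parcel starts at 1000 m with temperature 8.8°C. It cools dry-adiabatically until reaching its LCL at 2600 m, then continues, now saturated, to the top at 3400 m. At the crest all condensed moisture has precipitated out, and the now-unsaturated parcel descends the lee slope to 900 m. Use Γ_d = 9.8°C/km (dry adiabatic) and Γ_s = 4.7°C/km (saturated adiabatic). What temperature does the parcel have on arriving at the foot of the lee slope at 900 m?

13.86°C

From 1000 m to 2600 m (dry): cools by 9.8 × 1.6 = 15.68°C, giving -6.88°C.
From 2600 m to 3400 m (saturated): cools by 4.7 × 0.8 = 3.76°C, giving -10.64°C.
From 3400 m to 900 m (dry descent): warms by 9.8 × 2.5 = 24.5°C, giving 13.86°C.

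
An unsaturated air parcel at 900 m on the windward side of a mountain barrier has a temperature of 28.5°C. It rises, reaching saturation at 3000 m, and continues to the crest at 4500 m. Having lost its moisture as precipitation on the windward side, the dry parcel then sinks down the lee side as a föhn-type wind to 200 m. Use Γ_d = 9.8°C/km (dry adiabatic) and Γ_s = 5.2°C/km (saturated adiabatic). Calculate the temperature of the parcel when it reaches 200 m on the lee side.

42.26°C

From 900 m to 3000 m (dry): cools by 9.8 × 2.1 = 20.58°C, giving 7.92°C.
From 3000 m to 4500 m (saturated): cools by 5.2 × 1.5 = 7.8°C, giving 0.12°C.
From 4500 m to 200 m (dry descent): warms by 9.8 × 4.3 = 42.14°C, giving 42.26°C.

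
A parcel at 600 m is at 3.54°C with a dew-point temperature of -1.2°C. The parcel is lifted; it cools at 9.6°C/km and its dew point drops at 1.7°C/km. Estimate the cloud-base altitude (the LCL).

1200 m

T and T_d converge at 9.6 − 1.7 = 7.9°C per km
Height above start = (3.54 − (-1.2)) / 7.9 = 0.6 km
LCL altitude = 600 m + 600 m = 1200 m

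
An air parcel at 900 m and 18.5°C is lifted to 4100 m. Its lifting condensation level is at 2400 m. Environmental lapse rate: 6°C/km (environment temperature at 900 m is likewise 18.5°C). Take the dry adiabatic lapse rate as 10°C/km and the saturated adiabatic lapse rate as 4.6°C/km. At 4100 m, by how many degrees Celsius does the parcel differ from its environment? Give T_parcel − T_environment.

-3.62°C (parcel cooler than environment)

Parcel:
  From 900 m to 2400 m (dry): cools by 10 × 1.5 = 15°C, giving 3.5°C.
  From 2400 m to 4100 m (saturated): cools by 4.6 × 1.7 = 7.82°C, giving -4.32°C.
Environment:
  From 900 m to 4100 m (environment): cools by 6 × 3.2 = 19.2°C, giving -0.7°C.
T_parcel − T_env = -4.32 − (-0.7) = -3.62°C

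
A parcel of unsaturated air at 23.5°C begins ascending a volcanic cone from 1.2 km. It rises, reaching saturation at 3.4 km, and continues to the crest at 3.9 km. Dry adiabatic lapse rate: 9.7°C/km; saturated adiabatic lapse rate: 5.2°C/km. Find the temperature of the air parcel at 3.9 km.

1200 → 3400 m (dry, 9.7°C/km): ΔT = -9.7 × 2.2 = -21.34°C → T = 2.16°C
3400 → 3900 m (saturated, 5.2°C/km): ΔT = -5.2 × 0.5 = -2.6°C → T = -0.44°C

-0.44°C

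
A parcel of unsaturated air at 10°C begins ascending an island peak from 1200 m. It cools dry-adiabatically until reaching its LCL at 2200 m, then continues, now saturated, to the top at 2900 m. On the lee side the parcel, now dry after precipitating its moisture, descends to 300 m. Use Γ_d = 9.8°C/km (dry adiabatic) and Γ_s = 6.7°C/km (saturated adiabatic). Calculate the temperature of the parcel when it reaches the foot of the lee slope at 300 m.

1200–2200 m, dry: Δz = 1 km ⇒ ΔT = -9.8°C; T = 0.2°C
2200–2900 m, saturated: Δz = 0.7 km ⇒ ΔT = -4.69°C; T = -4.49°C
2900–300 m, dry descent: Δz = 2.6 km ⇒ ΔT = +25.48°C; T = 20.99°C

20.99°C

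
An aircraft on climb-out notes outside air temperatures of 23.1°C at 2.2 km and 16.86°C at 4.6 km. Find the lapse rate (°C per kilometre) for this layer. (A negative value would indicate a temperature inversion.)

Γ = −ΔT/Δz = (23.1 − 16.86) / (4600 − 2200) m
  = 6.24°C / 2.4 km = 2.6°C/km

2.6°C/km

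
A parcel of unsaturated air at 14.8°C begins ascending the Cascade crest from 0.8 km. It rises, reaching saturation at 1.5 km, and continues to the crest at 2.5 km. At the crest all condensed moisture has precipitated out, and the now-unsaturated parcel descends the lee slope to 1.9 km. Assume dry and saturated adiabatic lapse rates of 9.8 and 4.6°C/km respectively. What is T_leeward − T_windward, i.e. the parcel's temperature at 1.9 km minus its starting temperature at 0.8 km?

800 → 1500 m (dry, 9.8°C/km): ΔT = -9.8 × 0.7 = -6.86°C → T = 7.94°C
1500 → 2500 m (saturated, 4.6°C/km): ΔT = -4.6 × 1 = -4.6°C → T = 3.34°C
2500 → 1900 m (dry descent, 9.8°C/km): ΔT = +9.8 × 0.6 = +5.88°C → T = 9.22°C
Net change vs windward start: 9.22 − 14.8 = -5.58°C

-5.58°C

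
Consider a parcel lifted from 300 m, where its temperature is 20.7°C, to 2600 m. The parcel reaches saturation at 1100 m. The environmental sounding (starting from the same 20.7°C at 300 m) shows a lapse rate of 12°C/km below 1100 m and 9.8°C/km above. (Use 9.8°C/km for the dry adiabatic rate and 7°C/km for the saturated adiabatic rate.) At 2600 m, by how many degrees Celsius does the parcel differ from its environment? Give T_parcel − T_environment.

Parcel:
  Dry to 1100 m: -9.8 × 0.8 km = -7.84°C, so T = 12.86°C.
  Saturated to 2600 m: -7 × 1.5 km = -10.5°C, so T = 2.36°C.
Environment:
  Environment, lower layer to 1100 m: -12 × 0.8 km = -9.6°C, so T = 11.1°C.
  Environment, upper layer to 2600 m: -9.8 × 1.5 km = -14.7°C, so T = -3.6°C.
T_parcel − T_env = 2.36 − (-3.6) = +5.96°C

+5.96°C (parcel warmer than environment)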